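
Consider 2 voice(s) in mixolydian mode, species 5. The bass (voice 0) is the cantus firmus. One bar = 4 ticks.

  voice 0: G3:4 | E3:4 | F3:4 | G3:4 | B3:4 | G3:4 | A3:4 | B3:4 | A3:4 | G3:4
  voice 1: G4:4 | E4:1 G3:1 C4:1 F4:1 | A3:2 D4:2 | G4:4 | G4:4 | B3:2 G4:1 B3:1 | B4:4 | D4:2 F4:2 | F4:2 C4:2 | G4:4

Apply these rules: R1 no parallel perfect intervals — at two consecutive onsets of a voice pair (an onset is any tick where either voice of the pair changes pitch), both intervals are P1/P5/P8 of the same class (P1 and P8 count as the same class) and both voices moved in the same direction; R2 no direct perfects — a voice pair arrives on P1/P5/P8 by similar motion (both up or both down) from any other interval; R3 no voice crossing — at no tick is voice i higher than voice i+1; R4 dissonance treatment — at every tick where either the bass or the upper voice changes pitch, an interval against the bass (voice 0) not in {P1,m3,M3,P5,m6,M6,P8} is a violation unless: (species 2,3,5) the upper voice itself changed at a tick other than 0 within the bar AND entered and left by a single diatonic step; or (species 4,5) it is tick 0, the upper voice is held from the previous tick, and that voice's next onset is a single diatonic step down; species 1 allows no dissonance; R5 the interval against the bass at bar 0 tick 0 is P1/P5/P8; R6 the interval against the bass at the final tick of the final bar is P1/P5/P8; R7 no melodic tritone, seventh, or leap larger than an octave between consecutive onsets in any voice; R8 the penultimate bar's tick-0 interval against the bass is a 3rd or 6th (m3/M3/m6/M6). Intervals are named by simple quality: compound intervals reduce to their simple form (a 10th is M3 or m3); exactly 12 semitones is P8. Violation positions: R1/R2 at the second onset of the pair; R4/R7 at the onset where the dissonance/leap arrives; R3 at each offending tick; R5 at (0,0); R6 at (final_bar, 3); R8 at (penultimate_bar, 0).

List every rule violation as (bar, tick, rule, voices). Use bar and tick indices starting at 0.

(1, 0, R1, (0, 1))
(1, 3, R4, (0, 1))
(3, 0, R2, (0, 1))
(6, 0, R4, (0, 1))
(7, 2, R4, (0, 1))

bar 0: v0=G3 v1=G4 downbeat P8
bar 1: v0=E3 v1=E4 downbeat P8
bar 2: v0=F3 v1=A3 downbeat M3
bar 3: v0=G3 v1=G4 downbeat P8
bar 4: v0=B3 v1=G4 downbeat m6
bar 5: v0=G3 v1=B3 downbeat M3
bar 6: v0=A3 v1=B4 downbeat M2
bar 7: v0=B3 v1=D4 downbeat m3
bar 8: v0=A3 v1=F4 downbeat m6
bar 9: v0=G3 v1=G4 downbeat P8
  -> R1 @ bar 1 tick 0 v(0, 1): G3/G4 P8 -> E3/E4 P8 similar
  -> R4 @ bar 1 tick 3 v(0, 1): E3/F4 m2 untreated
  -> R2 @ bar 3 tick 0 v(0, 1): F3/D4 M6 -> G3/G4 P8 similar
  -> R4 @ bar 6 tick 0 v(0, 1): A3/B4 M2 untreated
  -> R4 @ bar 7 tick 2 v(0, 1): B3/F4 TT untreated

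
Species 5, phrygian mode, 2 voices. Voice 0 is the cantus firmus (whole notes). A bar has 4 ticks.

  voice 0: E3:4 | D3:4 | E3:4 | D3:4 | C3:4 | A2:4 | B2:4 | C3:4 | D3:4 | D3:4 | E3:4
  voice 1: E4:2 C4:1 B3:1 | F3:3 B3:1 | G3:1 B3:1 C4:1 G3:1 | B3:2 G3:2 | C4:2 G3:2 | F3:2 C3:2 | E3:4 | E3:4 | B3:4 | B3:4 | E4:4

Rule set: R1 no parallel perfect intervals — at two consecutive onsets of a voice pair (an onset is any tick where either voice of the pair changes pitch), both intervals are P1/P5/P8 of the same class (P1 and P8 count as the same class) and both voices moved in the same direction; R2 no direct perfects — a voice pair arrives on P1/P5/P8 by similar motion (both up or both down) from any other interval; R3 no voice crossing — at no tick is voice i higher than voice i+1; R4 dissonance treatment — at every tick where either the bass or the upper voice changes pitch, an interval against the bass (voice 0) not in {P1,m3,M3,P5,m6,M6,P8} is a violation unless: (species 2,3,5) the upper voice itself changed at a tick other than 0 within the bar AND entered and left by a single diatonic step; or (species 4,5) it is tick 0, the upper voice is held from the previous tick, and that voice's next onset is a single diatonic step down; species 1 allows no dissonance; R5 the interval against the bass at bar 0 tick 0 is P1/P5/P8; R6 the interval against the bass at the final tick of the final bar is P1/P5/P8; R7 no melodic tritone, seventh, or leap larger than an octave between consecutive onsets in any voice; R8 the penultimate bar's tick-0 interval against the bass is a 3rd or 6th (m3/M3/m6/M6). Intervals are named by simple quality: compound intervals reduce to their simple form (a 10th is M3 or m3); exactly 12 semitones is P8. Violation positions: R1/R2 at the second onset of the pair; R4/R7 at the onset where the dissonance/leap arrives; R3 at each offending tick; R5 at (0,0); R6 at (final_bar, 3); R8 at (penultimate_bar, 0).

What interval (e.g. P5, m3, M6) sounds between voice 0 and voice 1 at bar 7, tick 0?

M3

voice 0=C3 voice 1=E3 -> M3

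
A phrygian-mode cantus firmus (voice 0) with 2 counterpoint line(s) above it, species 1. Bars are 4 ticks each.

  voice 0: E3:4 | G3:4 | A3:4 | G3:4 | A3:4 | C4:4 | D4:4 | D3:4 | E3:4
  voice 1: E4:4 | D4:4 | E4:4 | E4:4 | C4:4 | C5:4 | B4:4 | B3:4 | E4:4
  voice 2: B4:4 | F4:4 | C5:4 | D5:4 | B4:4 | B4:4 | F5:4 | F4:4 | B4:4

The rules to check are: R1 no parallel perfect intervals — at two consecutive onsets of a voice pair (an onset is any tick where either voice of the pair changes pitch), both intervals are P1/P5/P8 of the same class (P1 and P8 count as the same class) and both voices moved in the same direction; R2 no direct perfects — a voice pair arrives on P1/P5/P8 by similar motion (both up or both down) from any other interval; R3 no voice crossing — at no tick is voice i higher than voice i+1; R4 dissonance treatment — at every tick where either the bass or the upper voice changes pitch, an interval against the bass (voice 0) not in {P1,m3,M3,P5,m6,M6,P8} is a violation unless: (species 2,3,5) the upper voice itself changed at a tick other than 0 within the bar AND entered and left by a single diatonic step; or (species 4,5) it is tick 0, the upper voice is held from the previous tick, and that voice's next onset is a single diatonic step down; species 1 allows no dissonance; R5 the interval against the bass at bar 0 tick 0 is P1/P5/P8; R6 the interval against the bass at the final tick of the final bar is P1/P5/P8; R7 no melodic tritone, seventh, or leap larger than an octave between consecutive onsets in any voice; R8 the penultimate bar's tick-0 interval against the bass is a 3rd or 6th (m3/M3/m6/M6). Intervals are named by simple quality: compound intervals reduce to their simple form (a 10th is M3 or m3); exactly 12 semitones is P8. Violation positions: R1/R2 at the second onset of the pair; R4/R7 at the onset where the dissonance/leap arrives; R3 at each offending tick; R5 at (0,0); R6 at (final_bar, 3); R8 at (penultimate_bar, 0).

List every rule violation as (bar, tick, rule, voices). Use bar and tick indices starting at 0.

bar 0: v0=E3 v1=E4 v2=B4 downbeat P5
bar 1: v0=G3 v1=D4 v2=F4 downbeat m7
bar 2: v0=A3 v1=E4 v2=C5 downbeat m3
bar 3: v0=G3 v1=E4 v2=D5 downbeat P5
bar 4: v0=A3 v1=C4 v2=B4 downbeat M2
bar 5: v0=C4 v1=C5 v2=B4 downbeat M7
bar 6: v0=D4 v1=B4 v2=F5 downbeat m3
bar 7: v0=D3 v1=B3 v2=F4 downbeat m3
bar 8: v0=E3 v1=E4 v2=B4 downbeat P5
  -> R4 @ bar 1 tick 0 v(0, 2): G3/F4 m7 untreated
  -> R7 @ bar 1 tick 0 v(2,): B4->F4 leap 6st
  -> R1 @ bar 2 tick 0 v(0, 1): G3/D4 P5 -> A3/E4 P5 similar
  -> R4 @ bar 4 tick 0 v(0, 2): A3/B4 M2 untreated
  -> R2 @ bar 5 tick 0 v(0, 1): A3/C4 m3 -> C4/C5 P8 similar
  -> R3 @ bar 5 tick 0 v(1, 2): C5 above B4
  -> R4 @ bar 5 tick 0 v(0, 2): C4/B4 M7 untreated
  -> R3 @ bar 5 tick 1 v(1, 2): C5 above B4
  -> R3 @ bar 5 tick 2 v(1, 2): C5 above B4
  -> R3 @ bar 5 tick 3 v(1, 2): C5 above B4
  -> R7 @ bar 6 tick 0 v(2,): B4->F5 leap 6st
  -> R2 @ bar 8 tick 0 v(0, 1): D3/B3 M6 -> E3/E4 P8 similar
  -> R2 @ bar 8 tick 0 v(0, 2): D3/F4 m3 -> E3/B4 P5 similar
  -> R2 @ bar 8 tick 0 v(1, 2): B3/F4 TT -> E4/B4 P5 similar
  -> R7 @ bar 8 tick 0 v(2,): F4->B4 leap 6st

(1, 0, R4, (0, 2))
(1, 0, R7, (2,))
(2, 0, R1, (0, 1))
(4, 0, R4, (0, 2))
(5, 0, R2, (0, 1))
(5, 0, R3, (1, 2))
(5, 0, R4, (0, 2))
(5, 1, R3, (1, 2))
(5, 2, R3, (1, 2))
(5, 3, R3, (1, 2))
(6, 0, R7, (2,))
(8, 0, R2, (0, 1))
(8, 0, R2, (0, 2))
(8, 0, R2, (1, 2))
(8, 0, R7, (2,))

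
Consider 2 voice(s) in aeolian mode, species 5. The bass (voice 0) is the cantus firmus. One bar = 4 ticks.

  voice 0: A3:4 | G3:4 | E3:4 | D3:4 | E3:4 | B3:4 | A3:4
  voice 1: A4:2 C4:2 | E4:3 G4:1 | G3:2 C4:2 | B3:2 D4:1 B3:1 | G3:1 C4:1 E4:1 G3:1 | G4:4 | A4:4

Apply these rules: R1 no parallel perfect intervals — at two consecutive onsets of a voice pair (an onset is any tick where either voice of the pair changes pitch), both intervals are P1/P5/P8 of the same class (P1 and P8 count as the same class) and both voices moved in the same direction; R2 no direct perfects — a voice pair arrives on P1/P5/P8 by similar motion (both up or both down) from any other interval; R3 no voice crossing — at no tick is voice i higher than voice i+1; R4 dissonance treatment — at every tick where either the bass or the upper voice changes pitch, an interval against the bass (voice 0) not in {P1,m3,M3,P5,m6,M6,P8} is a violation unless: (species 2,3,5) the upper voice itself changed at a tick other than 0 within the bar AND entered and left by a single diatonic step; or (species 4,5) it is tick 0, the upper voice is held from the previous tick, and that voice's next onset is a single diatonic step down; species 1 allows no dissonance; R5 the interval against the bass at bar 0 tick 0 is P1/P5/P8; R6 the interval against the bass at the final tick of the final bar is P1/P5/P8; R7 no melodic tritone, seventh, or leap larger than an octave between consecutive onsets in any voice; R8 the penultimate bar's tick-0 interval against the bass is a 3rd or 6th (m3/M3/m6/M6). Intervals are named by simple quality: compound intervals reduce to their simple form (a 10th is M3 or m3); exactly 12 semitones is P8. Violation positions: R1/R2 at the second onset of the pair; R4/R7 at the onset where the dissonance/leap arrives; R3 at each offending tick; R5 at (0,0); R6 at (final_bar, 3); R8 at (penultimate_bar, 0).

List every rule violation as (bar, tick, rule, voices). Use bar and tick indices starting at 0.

bar 0: v0=A3 v1=A4 downbeat P8
bar 1: v0=G3 v1=E4 downbeat M6
bar 2: v0=E3 v1=G3 downbeat m3
bar 3: v0=D3 v1=B3 downbeat M6
bar 4: v0=E3 v1=G3 downbeat m3
bar 5: v0=B3 v1=G4 downbeat m6
bar 6: v0=A3 v1=A4 downbeat P8

No violations across 7 bars (A3..A3 vs A4..A4).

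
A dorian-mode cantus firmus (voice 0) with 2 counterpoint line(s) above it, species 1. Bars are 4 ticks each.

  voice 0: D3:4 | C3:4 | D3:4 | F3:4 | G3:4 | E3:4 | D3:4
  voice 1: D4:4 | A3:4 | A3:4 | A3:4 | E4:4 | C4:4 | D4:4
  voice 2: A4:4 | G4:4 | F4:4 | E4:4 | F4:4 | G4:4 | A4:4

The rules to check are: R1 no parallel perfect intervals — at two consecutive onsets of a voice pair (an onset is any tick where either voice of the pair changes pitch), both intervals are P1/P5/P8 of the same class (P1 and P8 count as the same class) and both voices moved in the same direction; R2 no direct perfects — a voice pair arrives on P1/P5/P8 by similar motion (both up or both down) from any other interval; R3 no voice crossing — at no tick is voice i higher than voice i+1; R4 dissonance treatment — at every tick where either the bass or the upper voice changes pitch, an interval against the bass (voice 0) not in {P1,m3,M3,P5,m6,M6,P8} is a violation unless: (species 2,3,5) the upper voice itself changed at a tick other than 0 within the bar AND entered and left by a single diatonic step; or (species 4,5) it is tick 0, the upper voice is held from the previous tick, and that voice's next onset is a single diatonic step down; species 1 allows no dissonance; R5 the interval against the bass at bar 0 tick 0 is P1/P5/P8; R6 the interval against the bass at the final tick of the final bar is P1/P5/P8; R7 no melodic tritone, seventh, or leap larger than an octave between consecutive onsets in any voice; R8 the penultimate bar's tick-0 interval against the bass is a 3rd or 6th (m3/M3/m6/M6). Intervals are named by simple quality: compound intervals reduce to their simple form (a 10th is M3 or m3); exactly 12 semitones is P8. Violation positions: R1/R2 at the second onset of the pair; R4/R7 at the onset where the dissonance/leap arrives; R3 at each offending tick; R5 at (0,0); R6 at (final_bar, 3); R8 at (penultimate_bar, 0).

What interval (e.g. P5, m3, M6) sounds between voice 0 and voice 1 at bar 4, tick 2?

M6

voice 0=G3 voice 1=E4 -> M6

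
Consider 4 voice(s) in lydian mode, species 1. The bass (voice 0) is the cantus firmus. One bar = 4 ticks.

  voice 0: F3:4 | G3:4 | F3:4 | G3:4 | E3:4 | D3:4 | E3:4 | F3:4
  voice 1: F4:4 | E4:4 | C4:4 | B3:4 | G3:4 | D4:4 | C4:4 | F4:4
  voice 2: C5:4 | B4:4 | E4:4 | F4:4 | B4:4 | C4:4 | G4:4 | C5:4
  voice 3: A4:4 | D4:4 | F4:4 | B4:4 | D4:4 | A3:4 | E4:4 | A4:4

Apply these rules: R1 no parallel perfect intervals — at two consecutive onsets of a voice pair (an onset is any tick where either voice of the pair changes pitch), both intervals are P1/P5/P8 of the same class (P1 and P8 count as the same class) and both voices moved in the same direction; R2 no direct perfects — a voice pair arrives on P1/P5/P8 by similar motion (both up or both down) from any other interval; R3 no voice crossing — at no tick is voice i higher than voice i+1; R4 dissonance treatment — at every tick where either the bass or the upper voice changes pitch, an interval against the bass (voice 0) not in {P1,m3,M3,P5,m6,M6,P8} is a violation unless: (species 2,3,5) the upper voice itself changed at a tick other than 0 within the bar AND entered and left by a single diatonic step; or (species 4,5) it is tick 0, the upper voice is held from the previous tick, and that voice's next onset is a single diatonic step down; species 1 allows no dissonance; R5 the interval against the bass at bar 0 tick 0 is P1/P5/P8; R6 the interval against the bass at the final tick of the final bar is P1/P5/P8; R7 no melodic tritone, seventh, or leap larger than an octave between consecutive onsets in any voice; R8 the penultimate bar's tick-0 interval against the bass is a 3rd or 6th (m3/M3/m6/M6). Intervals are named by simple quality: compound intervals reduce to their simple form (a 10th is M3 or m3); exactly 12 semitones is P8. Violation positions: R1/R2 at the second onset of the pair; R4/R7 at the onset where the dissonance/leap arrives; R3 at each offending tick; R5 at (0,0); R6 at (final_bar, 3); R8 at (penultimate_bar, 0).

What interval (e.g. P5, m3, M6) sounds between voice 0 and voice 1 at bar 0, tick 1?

P8

voice 0=F3 voice 1=F4 -> P8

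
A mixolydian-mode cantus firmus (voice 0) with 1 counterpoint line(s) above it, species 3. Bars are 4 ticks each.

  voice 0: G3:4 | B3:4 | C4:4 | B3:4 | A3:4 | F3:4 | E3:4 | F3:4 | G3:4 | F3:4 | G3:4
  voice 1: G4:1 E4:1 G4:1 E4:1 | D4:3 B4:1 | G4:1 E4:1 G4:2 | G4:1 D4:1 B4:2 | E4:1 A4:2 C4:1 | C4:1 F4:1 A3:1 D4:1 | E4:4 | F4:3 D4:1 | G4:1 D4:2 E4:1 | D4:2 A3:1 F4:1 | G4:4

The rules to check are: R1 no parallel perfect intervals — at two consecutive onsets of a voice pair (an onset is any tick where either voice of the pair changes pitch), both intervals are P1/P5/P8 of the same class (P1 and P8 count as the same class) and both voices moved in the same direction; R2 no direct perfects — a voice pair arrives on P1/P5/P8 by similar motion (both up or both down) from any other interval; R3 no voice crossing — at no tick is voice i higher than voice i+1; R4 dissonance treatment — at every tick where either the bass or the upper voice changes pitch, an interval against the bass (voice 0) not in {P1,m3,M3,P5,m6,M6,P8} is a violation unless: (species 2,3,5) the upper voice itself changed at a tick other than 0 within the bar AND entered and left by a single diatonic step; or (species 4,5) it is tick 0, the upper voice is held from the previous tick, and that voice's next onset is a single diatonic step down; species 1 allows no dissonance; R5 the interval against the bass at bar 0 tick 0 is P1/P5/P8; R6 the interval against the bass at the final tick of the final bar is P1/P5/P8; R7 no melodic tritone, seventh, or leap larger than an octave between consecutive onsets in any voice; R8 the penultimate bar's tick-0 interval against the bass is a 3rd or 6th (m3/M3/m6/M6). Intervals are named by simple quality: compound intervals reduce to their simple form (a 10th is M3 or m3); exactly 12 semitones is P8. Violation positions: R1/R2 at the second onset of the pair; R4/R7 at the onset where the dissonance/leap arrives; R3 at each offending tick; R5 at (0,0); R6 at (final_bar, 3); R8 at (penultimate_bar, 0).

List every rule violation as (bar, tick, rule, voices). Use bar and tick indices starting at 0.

bar 0: v0=G3 v1=G4 downbeat P8
bar 1: v0=B3 v1=D4 downbeat m3
bar 2: v0=C4 v1=G4 downbeat P5
bar 3: v0=B3 v1=G4 downbeat m6
bar 4: v0=A3 v1=E4 downbeat P5
bar 5: v0=F3 v1=C4 downbeat P5
bar 6: v0=E3 v1=E4 downbeat P8
bar 7: v0=F3 v1=F4 downbeat P8
bar 8: v0=G3 v1=G4 downbeat P8
bar 9: v0=F3 v1=D4 downbeat M6
bar 10: v0=G3 v1=G4 downbeat P8
  -> R2 @ bar 4 tick 0 v(0, 1): B3/B4 P8 -> A3/E4 P5 similar
  -> R1 @ bar 7 tick 0 v(0, 1): E3/E4 P8 -> F3/F4 P8 similar
  -> R2 @ bar 8 tick 0 v(0, 1): F3/D4 M6 -> G3/G4 P8 similar
  -> R1 @ bar 10 tick 0 v(0, 1): F3/F4 P8 -> G3/G4 P8 similar

(4, 0, R2, (0, 1))
(7, 0, R1, (0, 1))
(8, 0, R2, (0, 1))
(10, 0, R1, (0, 1))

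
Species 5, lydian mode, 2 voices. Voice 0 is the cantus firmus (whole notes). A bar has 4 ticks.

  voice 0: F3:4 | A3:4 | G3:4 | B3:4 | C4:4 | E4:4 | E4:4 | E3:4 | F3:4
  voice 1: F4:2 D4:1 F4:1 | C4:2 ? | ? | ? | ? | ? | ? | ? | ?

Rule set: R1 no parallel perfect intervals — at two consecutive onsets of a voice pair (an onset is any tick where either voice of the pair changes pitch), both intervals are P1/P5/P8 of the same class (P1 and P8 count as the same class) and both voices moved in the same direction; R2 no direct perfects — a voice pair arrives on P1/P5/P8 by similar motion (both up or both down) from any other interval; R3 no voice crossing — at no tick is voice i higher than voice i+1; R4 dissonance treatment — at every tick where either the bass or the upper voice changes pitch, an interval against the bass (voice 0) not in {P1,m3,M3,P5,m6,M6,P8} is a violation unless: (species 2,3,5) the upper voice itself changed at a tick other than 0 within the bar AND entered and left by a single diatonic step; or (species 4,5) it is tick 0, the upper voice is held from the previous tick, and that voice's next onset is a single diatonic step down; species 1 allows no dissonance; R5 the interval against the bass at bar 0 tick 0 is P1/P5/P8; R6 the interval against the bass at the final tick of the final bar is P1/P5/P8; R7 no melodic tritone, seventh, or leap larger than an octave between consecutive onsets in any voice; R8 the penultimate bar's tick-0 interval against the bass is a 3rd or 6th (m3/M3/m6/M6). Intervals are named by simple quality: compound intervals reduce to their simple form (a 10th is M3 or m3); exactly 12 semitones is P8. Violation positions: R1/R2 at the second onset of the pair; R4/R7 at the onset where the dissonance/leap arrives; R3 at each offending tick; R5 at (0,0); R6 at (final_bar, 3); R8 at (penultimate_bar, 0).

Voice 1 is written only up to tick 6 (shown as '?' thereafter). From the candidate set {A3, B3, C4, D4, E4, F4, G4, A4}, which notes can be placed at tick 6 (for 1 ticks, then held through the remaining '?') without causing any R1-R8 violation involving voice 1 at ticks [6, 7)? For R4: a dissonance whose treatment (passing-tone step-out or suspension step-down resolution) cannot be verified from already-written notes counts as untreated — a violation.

{A3, A4, C4, E4, F4}

A3: legal
B3: violates R4
C4: legal
D4: violates R4
E4: legal
F4: legal
G4: violates R4
A4: legal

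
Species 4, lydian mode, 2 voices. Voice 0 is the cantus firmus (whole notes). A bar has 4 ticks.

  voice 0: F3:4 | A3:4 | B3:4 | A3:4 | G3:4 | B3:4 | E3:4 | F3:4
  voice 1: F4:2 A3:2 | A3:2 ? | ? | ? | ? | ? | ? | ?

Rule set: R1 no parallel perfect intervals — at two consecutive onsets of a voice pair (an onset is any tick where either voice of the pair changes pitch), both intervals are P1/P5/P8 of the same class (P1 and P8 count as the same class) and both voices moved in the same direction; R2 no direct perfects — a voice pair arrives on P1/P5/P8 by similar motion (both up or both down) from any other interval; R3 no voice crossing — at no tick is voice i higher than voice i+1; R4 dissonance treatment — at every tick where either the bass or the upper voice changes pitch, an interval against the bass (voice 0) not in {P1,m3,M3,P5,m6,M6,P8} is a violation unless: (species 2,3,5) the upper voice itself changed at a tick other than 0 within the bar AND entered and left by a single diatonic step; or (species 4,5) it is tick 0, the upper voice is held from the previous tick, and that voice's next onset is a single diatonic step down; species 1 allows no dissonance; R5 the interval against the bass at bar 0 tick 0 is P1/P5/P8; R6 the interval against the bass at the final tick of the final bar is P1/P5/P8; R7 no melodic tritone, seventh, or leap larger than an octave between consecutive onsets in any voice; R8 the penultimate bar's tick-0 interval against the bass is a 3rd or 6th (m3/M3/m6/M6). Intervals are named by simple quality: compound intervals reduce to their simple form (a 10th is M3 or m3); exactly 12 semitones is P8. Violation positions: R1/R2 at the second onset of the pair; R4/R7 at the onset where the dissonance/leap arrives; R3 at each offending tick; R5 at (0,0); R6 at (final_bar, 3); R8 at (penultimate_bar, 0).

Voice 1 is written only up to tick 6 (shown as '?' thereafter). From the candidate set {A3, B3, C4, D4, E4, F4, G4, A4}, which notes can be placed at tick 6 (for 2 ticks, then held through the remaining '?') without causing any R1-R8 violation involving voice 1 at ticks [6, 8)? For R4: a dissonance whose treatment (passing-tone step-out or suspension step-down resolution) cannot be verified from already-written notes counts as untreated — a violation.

{A3, A4, C4, E4, F4}

A3: legal
B3: violates R4
C4: legal
D4: violates R4
E4: legal
F4: legal
G4: violates R4,R7
A4: legal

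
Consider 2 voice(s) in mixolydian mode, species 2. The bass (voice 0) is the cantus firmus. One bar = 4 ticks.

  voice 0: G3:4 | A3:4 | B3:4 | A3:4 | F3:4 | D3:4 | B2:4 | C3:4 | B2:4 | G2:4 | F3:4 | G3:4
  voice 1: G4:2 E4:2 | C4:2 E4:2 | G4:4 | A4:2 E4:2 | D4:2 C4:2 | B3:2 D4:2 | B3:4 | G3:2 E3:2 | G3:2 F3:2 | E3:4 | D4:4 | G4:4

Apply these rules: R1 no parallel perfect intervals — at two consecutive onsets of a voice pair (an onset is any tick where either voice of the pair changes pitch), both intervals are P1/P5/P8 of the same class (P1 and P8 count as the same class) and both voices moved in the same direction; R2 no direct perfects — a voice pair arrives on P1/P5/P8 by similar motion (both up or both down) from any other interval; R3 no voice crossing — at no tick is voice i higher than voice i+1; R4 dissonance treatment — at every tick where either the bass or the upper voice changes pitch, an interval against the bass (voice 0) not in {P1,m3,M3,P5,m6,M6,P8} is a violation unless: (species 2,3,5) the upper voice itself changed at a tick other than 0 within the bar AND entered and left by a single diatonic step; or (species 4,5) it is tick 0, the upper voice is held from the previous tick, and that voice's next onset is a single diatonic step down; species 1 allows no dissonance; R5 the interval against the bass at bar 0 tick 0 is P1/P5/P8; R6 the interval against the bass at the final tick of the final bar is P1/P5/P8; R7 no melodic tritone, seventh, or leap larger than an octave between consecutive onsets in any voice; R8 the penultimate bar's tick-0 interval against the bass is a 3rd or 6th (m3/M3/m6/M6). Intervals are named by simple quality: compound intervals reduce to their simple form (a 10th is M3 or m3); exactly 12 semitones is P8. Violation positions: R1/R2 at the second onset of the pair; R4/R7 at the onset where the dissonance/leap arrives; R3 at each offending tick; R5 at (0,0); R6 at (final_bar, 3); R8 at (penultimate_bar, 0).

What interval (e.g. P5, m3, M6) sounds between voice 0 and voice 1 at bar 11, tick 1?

voice 0=G3 voice 1=G4 -> P8

P8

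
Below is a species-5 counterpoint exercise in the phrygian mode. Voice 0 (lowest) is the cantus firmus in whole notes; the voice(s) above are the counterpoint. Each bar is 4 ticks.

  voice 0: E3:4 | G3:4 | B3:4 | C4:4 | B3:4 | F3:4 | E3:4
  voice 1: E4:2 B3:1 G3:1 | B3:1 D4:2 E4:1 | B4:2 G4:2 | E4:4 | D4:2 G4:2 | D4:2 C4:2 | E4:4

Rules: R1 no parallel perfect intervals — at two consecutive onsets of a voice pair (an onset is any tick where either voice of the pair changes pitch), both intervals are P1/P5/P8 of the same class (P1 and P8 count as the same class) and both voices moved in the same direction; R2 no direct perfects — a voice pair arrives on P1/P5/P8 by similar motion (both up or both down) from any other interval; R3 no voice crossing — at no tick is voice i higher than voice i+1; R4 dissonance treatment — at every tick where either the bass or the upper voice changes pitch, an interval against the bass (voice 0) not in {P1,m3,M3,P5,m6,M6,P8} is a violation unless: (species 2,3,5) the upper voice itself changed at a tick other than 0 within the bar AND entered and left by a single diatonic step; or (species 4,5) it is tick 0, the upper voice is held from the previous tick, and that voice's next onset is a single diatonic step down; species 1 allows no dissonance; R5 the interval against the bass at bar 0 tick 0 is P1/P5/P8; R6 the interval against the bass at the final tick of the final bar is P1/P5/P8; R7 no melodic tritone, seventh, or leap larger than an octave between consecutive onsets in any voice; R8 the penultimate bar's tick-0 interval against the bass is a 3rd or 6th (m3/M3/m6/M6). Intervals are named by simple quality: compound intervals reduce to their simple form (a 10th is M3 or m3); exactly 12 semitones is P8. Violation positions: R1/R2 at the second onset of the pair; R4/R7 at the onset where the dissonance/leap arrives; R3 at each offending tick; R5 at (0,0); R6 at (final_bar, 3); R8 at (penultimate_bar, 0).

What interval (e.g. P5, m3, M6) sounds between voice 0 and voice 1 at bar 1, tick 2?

P5

voice 0=G3 voice 1=D4 -> P5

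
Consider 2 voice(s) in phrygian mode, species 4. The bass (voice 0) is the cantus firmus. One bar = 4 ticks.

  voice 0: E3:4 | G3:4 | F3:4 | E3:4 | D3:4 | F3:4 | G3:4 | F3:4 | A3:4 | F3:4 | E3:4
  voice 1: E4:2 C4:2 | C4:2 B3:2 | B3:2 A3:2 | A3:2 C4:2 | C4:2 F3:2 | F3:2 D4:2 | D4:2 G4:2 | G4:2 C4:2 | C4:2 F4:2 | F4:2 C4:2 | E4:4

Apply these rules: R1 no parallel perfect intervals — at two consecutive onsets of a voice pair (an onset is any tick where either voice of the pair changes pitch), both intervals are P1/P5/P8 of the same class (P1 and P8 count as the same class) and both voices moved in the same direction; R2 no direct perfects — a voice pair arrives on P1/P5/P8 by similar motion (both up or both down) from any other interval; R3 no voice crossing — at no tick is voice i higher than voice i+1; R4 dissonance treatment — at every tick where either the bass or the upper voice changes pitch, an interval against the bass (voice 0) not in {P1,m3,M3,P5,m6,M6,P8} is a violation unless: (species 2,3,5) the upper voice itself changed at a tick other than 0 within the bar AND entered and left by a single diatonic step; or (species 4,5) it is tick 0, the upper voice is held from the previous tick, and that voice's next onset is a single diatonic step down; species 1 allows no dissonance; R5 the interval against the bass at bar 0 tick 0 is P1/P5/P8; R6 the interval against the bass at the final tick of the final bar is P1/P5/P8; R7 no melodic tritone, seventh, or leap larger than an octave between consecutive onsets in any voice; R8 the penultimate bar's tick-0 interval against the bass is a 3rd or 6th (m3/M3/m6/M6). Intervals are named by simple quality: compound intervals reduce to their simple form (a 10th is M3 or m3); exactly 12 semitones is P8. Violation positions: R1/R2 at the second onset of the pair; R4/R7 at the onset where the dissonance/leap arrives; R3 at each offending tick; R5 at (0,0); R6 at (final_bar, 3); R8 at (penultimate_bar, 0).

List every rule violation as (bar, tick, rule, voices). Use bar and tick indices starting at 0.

(3, 0, R4, (0, 1))
(4, 0, R4, (0, 1))
(7, 0, R4, (0, 1))
(9, 0, R8, (0, 1))

bar 0: v0=E3 v1=E4 downbeat P8
bar 1: v0=G3 v1=C4 downbeat P4
bar 2: v0=F3 v1=B3 downbeat TT
bar 3: v0=E3 v1=A3 downbeat P4
bar 4: v0=D3 v1=C4 downbeat m7
bar 5: v0=F3 v1=F3 downbeat P1
bar 6: v0=G3 v1=D4 downbeat P5
bar 7: v0=F3 v1=G4 downbeat M2
bar 8: v0=A3 v1=C4 downbeat m3
bar 9: v0=F3 v1=F4 downbeat P8
bar 10: v0=E3 v1=E4 downbeat P8
  -> R4 @ bar 3 tick 0 v(0, 1): E3/A3 P4 untreated
  -> R4 @ bar 4 tick 0 v(0, 1): D3/C4 m7 untreated
  -> R4 @ bar 7 tick 0 v(0, 1): F3/G4 M2 untreated
  -> R8 @ bar 9 tick 0 v(0, 1): penult P8 not 3rd/6th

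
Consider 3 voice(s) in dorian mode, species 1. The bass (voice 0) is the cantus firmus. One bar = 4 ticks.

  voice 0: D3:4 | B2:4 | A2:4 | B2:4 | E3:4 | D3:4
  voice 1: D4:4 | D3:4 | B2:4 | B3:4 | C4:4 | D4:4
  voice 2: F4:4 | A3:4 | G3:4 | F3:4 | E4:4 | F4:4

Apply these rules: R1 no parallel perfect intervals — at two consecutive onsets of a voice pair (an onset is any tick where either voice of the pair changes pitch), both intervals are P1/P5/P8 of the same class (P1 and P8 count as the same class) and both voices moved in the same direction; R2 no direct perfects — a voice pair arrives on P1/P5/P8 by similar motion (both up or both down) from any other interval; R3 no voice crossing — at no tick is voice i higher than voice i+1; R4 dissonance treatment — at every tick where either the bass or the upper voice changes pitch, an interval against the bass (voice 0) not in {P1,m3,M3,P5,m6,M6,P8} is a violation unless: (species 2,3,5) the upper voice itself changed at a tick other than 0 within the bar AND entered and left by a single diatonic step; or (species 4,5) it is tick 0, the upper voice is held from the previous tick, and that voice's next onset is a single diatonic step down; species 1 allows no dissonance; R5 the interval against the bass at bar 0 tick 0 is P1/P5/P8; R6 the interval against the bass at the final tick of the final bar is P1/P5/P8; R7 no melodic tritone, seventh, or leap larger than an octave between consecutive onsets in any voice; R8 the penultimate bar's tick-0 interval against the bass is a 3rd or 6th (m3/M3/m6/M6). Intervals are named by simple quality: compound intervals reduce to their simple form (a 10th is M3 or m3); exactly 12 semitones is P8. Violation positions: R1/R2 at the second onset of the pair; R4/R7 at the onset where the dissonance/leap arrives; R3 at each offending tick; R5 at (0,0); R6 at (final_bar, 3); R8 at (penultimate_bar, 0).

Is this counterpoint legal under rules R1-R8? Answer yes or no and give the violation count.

bar 0: v0=D3 v1=D4 v2=F4 (m3)
bar 1: v0=B2 v1=D3 v2=A3 (m7)
bar 2: v0=A2 v1=B2 v2=G3 (m7)
bar 3: v0=B2 v1=B3 v2=F3 (TT)
bar 4: v0=E3 v1=C4 v2=E4 (P8)
bar 5: v0=D3 v1=D4 v2=F4 (m3)
  R5 @ bar0.0: opens on m3
  R2 @ bar1.0: D4/F4 m3 -> D3/A3 P5 similar
  R4 @ bar1.0: B2/A3 m7 untreated
  R4 @ bar2.0: A2/B2 M2 untreated
  R4 @ bar2.0: A2/G3 m7 untreated
  R2 @ bar3.0: A2/B2 M2 -> B2/B3 P8 similar
  R3 @ bar3.0: B3 above F3
  R4 @ bar3.0: B2/F3 TT untreated
  R3 @ bar3.1: B3 above F3
  R3 @ bar3.2: B3 above F3
  R3 @ bar3.3: B3 above F3
  R2 @ bar4.0: B2/F3 TT -> E3/E4 P8 similar
  R7 @ bar4.0: F3->E4 leap 11st
  R8 @ bar4.0: penult P8 not 3rd/6th
  R6 @ bar5.3: closes on m3

No (15 violations)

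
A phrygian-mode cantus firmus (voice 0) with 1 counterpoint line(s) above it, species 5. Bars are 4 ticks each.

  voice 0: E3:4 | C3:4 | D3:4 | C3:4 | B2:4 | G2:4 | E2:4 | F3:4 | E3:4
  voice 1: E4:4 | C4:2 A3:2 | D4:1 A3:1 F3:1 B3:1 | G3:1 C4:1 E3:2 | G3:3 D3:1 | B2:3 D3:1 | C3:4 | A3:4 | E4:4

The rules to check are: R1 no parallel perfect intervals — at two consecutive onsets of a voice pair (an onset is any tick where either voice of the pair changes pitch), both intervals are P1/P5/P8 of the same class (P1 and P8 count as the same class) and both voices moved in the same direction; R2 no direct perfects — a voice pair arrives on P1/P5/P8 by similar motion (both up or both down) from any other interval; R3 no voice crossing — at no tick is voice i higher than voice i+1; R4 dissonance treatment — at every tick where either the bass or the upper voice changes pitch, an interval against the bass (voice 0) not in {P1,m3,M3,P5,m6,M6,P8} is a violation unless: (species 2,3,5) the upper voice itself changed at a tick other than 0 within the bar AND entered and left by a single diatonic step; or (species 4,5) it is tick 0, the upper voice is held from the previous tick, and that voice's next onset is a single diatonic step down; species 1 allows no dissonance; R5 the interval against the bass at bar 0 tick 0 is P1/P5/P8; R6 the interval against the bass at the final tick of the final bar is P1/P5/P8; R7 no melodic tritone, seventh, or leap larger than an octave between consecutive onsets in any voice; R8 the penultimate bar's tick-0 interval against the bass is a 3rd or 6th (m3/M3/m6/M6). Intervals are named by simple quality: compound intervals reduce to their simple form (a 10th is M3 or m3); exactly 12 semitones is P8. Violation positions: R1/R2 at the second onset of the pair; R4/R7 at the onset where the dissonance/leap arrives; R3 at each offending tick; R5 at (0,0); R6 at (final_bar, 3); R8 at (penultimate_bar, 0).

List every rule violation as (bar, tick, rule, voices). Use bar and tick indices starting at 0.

bar 0: v0=E3 v1=E4 downbeat P8
bar 1: v0=C3 v1=C4 downbeat P8
bar 2: v0=D3 v1=D4 downbeat P8
bar 3: v0=C3 v1=G3 downbeat P5
bar 4: v0=B2 v1=G3 downbeat m6
bar 5: v0=G2 v1=B2 downbeat M3
bar 6: v0=E2 v1=C3 downbeat m6
bar 7: v0=F3 v1=A3 downbeat M3
bar 8: v0=E3 v1=E4 downbeat P8
  -> R1 @ bar 1 tick 0 v(0, 1): E3/E4 P8 -> C3/C4 P8 similar
  -> R2 @ bar 2 tick 0 v(0, 1): C3/A3 M6 -> D3/D4 P8 similar
  -> R7 @ bar 2 tick 3 v(1,): F3->B3 leap 6st
  -> R2 @ bar 3 tick 0 v(0, 1): D3/B3 M6 -> C3/G3 P5 similar
  -> R7 @ bar 7 tick 0 v(0,): E2->F3 leap 13st

(1, 0, R1, (0, 1))
(2, 0, R2, (0, 1))
(2, 3, R7, (1,))
(3, 0, R2, (0, 1))
(7, 0, R7, (0,))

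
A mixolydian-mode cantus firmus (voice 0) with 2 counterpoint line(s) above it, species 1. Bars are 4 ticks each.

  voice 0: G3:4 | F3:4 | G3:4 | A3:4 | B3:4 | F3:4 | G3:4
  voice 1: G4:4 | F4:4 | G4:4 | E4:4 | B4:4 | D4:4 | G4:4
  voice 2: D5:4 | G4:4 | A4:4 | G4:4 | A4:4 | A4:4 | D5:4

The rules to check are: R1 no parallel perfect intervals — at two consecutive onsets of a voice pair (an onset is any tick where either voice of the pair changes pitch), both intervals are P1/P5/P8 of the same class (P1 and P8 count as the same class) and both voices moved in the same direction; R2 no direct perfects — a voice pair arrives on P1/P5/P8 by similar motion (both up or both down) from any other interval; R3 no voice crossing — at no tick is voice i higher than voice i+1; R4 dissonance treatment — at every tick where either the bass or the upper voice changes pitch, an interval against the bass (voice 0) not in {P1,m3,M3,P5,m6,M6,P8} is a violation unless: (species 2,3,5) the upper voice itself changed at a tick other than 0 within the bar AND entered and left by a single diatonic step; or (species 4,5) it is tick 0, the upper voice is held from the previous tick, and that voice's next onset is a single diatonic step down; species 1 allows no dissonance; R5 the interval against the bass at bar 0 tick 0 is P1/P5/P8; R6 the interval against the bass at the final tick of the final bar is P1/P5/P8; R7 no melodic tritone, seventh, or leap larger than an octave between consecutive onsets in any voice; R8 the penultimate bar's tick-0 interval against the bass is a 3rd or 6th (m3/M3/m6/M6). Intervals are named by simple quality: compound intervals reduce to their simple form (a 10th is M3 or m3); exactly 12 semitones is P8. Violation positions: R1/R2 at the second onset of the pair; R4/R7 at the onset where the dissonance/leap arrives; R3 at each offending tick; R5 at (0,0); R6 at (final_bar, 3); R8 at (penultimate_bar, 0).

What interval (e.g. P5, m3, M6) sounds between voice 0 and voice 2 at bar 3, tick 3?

m7

voice 0=A3 voice 2=G4 -> m7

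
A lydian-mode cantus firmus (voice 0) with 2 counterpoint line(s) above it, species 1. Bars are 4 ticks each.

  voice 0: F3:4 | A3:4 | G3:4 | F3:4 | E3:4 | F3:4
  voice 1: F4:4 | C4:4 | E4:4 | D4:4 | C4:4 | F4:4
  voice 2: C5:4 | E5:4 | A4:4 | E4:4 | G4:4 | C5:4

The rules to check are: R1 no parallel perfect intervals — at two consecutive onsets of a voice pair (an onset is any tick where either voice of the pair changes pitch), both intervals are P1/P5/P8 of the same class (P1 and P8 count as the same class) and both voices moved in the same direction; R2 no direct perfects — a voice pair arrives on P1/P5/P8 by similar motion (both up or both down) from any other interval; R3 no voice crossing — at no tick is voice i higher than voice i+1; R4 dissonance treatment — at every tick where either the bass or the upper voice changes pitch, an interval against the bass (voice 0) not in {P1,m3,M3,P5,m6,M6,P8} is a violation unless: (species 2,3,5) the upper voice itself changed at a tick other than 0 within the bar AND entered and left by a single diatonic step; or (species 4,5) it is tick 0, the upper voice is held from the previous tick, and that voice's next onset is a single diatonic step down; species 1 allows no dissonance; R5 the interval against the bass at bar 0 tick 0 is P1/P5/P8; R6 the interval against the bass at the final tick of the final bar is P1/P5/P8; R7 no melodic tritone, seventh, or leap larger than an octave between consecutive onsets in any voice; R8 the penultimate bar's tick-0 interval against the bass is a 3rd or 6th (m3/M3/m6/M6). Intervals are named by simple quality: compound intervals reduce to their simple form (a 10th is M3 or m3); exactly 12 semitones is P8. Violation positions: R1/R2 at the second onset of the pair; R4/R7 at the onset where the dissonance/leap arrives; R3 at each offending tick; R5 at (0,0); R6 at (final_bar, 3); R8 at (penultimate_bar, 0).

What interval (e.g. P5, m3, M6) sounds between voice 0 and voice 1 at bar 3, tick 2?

M6

voice 0=F3 voice 1=D4 -> M6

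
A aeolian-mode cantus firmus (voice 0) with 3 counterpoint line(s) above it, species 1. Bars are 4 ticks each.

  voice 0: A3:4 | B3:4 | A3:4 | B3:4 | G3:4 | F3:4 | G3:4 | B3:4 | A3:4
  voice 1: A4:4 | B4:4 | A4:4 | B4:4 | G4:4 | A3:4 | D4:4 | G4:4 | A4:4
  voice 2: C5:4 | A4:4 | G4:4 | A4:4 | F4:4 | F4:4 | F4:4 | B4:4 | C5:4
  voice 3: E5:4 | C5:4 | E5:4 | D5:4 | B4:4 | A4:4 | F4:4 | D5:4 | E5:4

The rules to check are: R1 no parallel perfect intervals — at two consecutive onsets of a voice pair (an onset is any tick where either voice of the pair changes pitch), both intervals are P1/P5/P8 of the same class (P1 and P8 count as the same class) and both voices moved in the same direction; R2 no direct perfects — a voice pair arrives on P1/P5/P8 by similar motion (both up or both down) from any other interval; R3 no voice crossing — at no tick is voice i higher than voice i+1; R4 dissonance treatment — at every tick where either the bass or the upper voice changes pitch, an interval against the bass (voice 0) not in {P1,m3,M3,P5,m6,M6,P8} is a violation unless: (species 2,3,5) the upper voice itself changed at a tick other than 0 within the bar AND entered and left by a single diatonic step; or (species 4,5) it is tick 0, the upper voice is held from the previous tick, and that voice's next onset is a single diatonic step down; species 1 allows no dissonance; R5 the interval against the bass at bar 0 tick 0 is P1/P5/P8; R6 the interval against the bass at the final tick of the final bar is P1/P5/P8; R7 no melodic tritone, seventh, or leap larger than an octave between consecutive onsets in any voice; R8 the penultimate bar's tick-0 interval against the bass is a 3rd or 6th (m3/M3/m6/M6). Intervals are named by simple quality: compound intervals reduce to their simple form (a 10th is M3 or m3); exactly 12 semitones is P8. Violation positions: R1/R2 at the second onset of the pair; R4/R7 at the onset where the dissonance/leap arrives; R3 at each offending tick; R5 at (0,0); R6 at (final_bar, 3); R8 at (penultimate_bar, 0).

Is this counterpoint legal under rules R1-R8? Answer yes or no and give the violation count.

bar 0: v0=A3 v1=A4 v2=C5 v3=E5 (P5)
bar 1: v0=B3 v1=B4 v2=A4 v3=C5 (m2)
bar 2: v0=A3 v1=A4 v2=G4 v3=E5 (P5)
bar 3: v0=B3 v1=B4 v2=A4 v3=D5 (m3)
bar 4: v0=G3 v1=G4 v2=F4 v3=B4 (M3)
bar 5: v0=F3 v1=A3 v2=F4 v3=A4 (M3)
bar 6: v0=G3 v1=D4 v2=F4 v3=F4 (m7)
bar 7: v0=B3 v1=G4 v2=B4 v3=D5 (m3)
bar 8: v0=A3 v1=A4 v2=C5 v3=E5 (P5)
  R5 @ bar0.0: opens on m3
  R1 @ bar1.0: A3/A4 P8 -> B3/B4 P8 similar
  R3 @ bar1.0: B4 above A4
  R4 @ bar1.0: B3/A4 m7 untreated
  R4 @ bar1.0: B3/C5 m2 untreated
  R3 @ bar1.1: B4 above A4
  R3 @ bar1.2: B4 above A4
  R3 @ bar1.3: B4 above A4
  R1 @ bar2.0: B3/B4 P8 -> A3/A4 P8 similar
  R3 @ bar2.0: A4 above G4
  R4 @ bar2.0: A3/G4 m7 untreated
  R3 @ bar2.1: A4 above G4
  R3 @ bar2.2: A4 above G4
  R3 @ bar2.3: A4 above G4
  R1 @ bar3.0: A3/A4 P8 -> B3/B4 P8 similar
  R3 @ bar3.0: B4 above A4
  R4 @ bar3.0: B3/A4 m7 untreated
  R3 @ bar3.1: B4 above A4
  R3 @ bar3.2: B4 above A4
  R3 @ bar3.3: B4 above A4
  R1 @ bar4.0: B3/B4 P8 -> G3/G4 P8 similar
  R3 @ bar4.0: G4 above F4
  R4 @ bar4.0: G3/F4 m7 untreated
  R3 @ bar4.1: G4 above F4
  R3 @ bar4.2: G4 above F4
  R3 @ bar4.3: G4 above F4
  R2 @ bar5.0: G4/B4 M3 -> A3/A4 P8 similar
  R7 @ bar5.0: G4->A3 leap 10st
  R2 @ bar6.0: F3/A3 M3 -> G3/D4 P5 similar
  R4 @ bar6.0: G3/F4 m7 untreated
  R4 @ bar6.0: G3/F4 m7 untreated
  R2 @ bar7.0: G3/F4 m7 -> B3/B4 P8 similar
  R2 @ bar7.0: D4/F4 m3 -> G4/D5 P5 similar
  R7 @ bar7.0: F4->B4 leap 6st
  R8 @ bar7.0: penult P8 not 3rd/6th
  R1 @ bar8.0: G4/D5 P5 -> A4/E5 P5 similar
  R6 @ bar8.3: closes on m3

No (37 violations)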